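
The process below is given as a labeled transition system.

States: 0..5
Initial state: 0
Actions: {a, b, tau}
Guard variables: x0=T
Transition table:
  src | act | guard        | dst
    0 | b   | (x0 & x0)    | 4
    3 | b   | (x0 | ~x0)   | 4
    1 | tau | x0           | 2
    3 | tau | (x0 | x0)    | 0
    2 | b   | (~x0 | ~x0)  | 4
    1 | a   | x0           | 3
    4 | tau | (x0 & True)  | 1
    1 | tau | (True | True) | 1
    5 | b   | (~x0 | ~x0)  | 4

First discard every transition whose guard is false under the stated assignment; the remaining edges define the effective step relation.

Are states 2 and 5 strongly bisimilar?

Refine partition for ~:
  π0 = {{0,1,2,3,4,5}}
  π1 = {{0},{1},{2,5},{3},{4}}
5 equivalence class(es) (converged in 2)
[2]={2,5}  [5]={2,5}

Answer: BISIMILAR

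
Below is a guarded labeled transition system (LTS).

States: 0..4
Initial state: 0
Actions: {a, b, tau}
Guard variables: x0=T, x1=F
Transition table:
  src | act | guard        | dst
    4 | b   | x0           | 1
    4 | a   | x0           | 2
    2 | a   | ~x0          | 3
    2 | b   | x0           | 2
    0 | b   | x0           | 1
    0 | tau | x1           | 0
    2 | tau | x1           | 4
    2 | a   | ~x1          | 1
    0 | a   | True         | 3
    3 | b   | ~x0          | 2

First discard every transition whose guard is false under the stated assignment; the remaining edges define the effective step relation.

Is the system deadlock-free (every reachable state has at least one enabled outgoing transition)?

Answer: DEADLOCK at state 1

Trace:
Reachable = {0,1,3}
  0: a→3  b→1  [2 out]
  1: ∅  [no exit]
  3: ∅  [no exit]
witness 1: b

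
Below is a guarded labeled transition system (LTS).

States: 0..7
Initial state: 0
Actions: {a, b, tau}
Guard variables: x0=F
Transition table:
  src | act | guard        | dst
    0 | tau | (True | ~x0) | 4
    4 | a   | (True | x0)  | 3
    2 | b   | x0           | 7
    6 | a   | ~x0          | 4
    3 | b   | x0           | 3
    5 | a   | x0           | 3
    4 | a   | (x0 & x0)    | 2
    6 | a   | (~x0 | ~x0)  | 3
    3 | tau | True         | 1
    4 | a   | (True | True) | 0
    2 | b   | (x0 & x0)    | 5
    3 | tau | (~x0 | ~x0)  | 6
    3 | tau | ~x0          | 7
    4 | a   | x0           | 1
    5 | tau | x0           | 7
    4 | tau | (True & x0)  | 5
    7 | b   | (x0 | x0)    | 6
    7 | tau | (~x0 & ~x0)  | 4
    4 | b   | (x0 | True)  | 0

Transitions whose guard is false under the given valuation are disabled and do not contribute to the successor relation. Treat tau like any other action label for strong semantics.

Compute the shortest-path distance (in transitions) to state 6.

Layered search for 6:
  Layer 0: {0}
  Layer 1: {4}
  Layer 2: {3}
  Layer 3: {1,6,7}
depth(6)=3, e.g. tau·a·tau

Answer: 3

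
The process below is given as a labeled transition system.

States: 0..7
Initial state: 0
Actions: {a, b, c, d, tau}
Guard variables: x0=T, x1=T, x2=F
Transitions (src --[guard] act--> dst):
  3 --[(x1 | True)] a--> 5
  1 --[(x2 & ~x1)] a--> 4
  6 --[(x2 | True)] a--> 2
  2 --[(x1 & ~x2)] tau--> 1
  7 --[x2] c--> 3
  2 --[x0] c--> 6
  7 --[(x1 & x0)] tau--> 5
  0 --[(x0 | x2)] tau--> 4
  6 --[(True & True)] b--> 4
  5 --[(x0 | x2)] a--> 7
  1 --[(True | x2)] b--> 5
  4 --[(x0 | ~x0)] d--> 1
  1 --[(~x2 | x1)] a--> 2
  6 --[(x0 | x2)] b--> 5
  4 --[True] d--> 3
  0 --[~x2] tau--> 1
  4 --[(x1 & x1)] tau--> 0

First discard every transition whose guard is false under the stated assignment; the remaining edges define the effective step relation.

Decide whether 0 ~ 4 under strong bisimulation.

Answer: NOT BISIMILAR

Working:
Compute ~ classes (split until stable):
  round 0: {{0,1,2,3,4,5,6,7}}
  round 1: {{0,7},{1,6},{2},{3,5},{4}}
  round 2: {{0},{1},{2},{3},{4},{5},{6},{7}}
Fixed point at round 3; 8 class(es).
0∈{0}, 4∈{4}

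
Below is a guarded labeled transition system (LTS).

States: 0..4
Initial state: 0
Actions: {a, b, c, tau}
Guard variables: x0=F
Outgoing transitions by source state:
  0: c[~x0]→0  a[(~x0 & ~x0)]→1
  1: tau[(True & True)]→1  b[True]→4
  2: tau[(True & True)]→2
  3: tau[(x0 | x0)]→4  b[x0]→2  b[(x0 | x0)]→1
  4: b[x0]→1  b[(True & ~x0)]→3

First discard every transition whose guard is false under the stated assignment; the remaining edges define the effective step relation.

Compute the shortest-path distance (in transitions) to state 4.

Breadth-first toward 4:
  depth 0: {0}
  depth 1: {1}
  depth 2: {4}
first hit 4 at d=2 via a·b

Answer: 2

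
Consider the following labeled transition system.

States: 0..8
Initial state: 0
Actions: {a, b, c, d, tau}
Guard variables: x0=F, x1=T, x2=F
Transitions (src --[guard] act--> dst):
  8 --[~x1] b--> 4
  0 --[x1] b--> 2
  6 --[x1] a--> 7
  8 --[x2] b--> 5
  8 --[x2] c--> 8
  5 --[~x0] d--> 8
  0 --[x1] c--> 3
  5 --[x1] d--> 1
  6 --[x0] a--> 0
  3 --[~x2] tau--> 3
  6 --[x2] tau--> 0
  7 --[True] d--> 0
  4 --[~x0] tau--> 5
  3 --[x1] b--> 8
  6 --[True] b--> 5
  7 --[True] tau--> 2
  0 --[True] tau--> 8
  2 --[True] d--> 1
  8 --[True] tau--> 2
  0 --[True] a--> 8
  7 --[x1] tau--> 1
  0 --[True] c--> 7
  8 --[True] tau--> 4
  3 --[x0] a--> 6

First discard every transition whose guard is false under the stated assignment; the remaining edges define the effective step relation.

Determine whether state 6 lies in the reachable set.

Guard filter leaves 18 enabled edge(s).
depth 0: {0}
depth 1: {2,3,7,8}  total {0,2,3,7,8}
depth 2: {1,4}  total {0,1,2,3,4,7,8}
depth 3: {5}  total {0,1,2,3,4,5,7,8}
Reachable = {0,1,2,3,4,5,7,8}

Answer: UNREACHABLE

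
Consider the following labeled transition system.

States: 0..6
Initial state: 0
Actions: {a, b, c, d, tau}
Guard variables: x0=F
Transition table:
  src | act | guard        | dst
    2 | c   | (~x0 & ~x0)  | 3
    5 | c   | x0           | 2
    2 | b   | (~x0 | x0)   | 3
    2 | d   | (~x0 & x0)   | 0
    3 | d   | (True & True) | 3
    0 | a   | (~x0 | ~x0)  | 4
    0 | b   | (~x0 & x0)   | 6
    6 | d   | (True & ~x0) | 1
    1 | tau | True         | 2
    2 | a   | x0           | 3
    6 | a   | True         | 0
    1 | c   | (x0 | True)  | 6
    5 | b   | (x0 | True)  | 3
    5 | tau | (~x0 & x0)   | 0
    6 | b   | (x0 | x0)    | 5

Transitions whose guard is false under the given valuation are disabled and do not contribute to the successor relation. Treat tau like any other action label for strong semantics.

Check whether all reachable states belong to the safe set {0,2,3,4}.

Answer: INVARIANT HOLDS

Working:
Inv-set: {0,2,3,4}
R = {0,4}
  0: ✓
  4: ✓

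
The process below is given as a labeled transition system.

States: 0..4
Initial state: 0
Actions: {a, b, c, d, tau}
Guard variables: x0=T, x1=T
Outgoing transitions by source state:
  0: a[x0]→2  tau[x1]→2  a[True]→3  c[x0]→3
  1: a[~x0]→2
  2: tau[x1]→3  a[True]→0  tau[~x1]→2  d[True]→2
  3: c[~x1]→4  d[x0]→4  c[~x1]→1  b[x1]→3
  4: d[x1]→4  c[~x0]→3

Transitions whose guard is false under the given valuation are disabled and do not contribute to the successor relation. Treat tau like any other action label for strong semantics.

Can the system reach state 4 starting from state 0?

Answer: REACHABLE

Analysis:
Guard filter leaves 10 enabled edge(s).
depth 0: {0}
depth 1: {2,3}  now seen {0,2,3}
depth 2: {4}  now seen {0,2,3,4}
R = {0,2,3,4}
witness 4: a·d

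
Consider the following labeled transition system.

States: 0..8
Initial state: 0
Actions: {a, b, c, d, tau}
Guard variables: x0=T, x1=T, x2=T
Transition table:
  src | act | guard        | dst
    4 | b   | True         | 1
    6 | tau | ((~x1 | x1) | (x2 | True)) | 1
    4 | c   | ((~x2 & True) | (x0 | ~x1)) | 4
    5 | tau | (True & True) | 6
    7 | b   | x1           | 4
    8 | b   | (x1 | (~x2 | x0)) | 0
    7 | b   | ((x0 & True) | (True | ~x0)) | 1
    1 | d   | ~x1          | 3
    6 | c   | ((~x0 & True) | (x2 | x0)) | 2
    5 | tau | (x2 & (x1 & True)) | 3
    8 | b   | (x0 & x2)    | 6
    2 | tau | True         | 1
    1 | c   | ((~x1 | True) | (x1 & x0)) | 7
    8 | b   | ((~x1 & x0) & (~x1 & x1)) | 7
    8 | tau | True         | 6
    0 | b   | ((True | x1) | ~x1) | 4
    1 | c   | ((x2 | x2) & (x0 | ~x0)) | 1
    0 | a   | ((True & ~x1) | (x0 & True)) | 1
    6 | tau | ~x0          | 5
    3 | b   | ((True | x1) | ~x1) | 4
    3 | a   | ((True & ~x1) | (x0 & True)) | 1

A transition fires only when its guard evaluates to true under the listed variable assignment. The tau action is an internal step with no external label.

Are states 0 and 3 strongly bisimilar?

Answer: BISIMILAR

Analysis:
Refine partition for ~:
  π0 = {{0,1,2,3,4,5,6,7,8}}
  π1 = {{0,3},{1},{2,5},{4},{6},{7},{8}}
  π2 = {{0,3},{1},{2},{4},{5},{6},{7},{8}}
8 equivalence class(es) (converged in 3)
0∈{0,3}, 3∈{0,3}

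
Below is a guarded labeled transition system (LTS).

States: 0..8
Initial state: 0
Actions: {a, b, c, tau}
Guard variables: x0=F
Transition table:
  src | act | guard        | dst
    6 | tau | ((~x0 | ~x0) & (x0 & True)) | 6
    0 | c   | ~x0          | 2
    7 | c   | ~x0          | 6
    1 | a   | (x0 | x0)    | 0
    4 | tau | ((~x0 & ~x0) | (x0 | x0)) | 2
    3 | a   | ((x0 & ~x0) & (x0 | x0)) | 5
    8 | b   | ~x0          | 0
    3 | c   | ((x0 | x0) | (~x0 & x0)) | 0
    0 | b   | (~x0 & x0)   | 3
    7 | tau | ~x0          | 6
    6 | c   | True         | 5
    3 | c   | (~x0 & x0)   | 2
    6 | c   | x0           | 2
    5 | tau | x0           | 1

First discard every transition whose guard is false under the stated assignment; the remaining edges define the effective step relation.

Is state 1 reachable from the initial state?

Answer: UNREACHABLE

Working:
Guard filter leaves 6 enabled edge(s).
Layer 0: {0}
Layer 1: {2}  total {0,2}
Reachable = {0,2}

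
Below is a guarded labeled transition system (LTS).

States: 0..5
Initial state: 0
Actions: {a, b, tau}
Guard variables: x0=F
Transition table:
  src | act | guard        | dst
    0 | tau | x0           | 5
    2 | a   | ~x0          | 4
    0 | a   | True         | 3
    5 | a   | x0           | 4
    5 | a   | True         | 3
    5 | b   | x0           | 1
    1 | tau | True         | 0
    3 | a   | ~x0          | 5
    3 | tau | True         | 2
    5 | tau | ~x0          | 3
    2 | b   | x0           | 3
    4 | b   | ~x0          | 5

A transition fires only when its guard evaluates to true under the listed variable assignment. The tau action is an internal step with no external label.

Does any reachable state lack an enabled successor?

R = {0,2,3,4,5}
  0: a→3  [1 out]
  2: a→4  [1 out]
  3: a→5  tau→2  [2 out]
  4: b→5  [1 out]
  5: a→3  tau→3  [2 out]

Answer: DEADLOCK-FREE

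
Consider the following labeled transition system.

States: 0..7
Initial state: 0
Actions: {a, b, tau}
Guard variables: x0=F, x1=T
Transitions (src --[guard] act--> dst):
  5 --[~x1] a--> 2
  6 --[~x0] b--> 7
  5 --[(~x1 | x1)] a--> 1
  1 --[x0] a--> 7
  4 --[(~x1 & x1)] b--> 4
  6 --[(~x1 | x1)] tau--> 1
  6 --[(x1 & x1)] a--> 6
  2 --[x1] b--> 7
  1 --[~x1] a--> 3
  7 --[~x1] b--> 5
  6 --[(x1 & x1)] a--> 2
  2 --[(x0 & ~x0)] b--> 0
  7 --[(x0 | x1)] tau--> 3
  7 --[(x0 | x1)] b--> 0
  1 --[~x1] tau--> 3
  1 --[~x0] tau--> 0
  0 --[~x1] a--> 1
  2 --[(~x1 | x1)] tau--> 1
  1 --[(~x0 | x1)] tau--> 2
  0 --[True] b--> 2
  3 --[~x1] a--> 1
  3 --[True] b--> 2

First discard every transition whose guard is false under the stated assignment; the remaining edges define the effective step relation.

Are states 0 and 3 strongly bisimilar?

Answer: BISIMILAR

Analysis:
Refine partition for ~:
  P[0] = {{0,1,2,3,4,5,6,7}}
  P[1] = {{0,3},{1},{2,7},{4},{5},{6}}
  P[2] = {{0,3},{1},{2},{4},{5},{6},{7}}
7 equivalence class(es) (converged in 3)
[0]={0,3}  [3]={0,3}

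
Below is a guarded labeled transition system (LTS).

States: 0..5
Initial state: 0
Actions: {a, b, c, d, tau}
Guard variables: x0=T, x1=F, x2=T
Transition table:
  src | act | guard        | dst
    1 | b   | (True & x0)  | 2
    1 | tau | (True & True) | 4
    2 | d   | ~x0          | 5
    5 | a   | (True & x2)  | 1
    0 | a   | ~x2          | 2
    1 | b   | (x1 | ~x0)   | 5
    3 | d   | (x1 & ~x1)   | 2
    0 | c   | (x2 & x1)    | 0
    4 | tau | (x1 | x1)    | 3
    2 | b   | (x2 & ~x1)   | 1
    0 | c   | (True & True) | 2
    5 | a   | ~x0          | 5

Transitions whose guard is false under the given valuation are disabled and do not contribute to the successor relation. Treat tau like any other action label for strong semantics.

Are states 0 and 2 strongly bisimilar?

Answer: NOT BISIMILAR

Working:
Compute ~ classes (split until stable):
  π0 = {{0,1,2,3,4,5}}
  π1 = {{0},{1},{2},{3,4},{5}}
5 equivalence class(es) (converged in 2)
0∈{0}, 2∈{2}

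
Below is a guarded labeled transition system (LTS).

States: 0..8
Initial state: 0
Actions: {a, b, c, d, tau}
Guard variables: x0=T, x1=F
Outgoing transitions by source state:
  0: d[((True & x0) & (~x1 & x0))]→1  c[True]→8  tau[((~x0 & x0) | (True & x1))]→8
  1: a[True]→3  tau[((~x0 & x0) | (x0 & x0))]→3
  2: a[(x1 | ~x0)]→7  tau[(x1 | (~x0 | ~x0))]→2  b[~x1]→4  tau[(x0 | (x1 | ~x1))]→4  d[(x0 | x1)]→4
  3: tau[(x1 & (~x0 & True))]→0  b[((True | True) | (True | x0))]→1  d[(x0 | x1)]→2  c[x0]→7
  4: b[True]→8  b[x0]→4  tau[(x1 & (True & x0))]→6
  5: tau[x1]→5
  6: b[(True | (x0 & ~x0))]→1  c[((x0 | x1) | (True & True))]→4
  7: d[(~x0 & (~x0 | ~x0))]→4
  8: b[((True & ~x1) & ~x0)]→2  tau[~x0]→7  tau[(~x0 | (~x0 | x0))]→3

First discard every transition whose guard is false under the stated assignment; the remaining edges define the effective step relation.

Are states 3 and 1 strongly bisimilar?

Answer: NOT BISIMILAR

Analysis:
Refine partition for ~:
  π0 = {{0,1,2,3,4,5,6,7,8}}
  π1 = {{0},{1},{2},{3},{4},{5,7},{6},{8}}
8 equivalence class(es) (converged in 2)
3∈{3}, 1∈{1}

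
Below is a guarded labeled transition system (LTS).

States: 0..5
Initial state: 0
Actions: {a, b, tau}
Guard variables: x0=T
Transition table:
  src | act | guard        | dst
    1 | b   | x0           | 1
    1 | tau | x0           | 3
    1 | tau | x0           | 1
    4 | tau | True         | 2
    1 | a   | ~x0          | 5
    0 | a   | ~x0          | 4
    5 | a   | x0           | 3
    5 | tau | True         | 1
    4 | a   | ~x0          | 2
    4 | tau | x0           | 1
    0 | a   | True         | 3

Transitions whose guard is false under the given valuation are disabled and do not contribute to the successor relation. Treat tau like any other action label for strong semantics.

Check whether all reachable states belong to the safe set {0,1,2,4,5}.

Allowed set {0,1,2,4,5}
Reach set: {0,3}
  0: safe
  3: VIOLATES
counterexample path to 3: a

Answer: INVARIANT VIOLATED at state 3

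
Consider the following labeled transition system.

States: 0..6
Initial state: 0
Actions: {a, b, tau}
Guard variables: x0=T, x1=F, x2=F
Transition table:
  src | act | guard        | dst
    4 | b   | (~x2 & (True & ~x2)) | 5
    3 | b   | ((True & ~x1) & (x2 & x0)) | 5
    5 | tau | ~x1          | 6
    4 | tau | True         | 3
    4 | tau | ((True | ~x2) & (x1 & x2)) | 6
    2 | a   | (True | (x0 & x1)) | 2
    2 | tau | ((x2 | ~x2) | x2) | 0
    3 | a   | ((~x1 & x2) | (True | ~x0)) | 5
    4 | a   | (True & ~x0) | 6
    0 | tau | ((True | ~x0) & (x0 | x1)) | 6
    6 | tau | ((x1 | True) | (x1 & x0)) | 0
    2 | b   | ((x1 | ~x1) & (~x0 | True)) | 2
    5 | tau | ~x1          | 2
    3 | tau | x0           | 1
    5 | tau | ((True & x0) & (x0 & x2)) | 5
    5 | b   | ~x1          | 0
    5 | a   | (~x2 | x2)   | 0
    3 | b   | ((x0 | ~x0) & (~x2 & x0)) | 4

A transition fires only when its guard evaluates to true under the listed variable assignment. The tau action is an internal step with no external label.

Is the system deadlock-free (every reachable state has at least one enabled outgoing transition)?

Answer: DEADLOCK-FREE

Working:
Reachable = {0,6}
  0: tau→6  [1 out]
  6: tau→0  [1 out]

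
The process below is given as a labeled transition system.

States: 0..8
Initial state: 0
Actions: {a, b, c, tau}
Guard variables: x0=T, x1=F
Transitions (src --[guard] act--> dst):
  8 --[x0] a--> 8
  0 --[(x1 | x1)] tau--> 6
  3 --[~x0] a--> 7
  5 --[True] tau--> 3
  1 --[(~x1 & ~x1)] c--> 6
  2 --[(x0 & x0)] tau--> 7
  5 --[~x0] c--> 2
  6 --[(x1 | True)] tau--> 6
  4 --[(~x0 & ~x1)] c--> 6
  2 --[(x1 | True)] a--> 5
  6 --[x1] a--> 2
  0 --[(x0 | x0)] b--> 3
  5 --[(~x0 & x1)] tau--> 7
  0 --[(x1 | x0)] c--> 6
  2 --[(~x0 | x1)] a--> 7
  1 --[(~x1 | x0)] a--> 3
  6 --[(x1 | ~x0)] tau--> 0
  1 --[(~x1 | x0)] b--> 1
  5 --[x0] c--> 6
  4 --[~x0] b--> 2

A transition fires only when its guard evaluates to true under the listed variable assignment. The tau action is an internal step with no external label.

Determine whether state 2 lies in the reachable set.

Answer: UNREACHABLE

Analysis:
11 transition(s) survive guard evaluation.
depth 0: {0}
depth 1: {3,6}  now seen {0,3,6}
R = {0,3,6}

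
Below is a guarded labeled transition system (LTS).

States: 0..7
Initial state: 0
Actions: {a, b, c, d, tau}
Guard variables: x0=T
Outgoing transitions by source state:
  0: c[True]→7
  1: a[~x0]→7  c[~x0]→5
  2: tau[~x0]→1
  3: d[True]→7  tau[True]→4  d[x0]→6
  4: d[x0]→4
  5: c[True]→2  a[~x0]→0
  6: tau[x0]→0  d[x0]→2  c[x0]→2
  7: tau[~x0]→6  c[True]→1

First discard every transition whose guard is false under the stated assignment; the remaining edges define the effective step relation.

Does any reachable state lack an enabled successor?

R = {0,1,7}
  0: c→7  [1 out]
  1: ∅  [deadlock]
  7: c→1  [1 out]
trace reaching 1: c·c

Answer: DEADLOCK at state 1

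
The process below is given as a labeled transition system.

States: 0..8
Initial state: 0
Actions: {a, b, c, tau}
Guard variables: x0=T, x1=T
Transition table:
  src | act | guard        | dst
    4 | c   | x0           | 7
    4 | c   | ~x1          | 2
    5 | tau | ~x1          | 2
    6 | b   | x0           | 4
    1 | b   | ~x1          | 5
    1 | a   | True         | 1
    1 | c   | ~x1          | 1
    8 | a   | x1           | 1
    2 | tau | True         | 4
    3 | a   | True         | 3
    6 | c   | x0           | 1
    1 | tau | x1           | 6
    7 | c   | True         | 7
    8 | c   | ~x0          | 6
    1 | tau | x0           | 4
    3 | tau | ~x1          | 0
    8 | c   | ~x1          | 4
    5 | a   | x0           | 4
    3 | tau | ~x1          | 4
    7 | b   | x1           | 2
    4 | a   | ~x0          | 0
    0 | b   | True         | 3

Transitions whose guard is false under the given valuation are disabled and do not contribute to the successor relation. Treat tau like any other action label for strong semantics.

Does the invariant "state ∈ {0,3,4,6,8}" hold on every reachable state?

Answer: INVARIANT HOLDS

Trace:
Allowed set {0,3,4,6,8}
Reach set: {0,3}
  0: safe
  3: safe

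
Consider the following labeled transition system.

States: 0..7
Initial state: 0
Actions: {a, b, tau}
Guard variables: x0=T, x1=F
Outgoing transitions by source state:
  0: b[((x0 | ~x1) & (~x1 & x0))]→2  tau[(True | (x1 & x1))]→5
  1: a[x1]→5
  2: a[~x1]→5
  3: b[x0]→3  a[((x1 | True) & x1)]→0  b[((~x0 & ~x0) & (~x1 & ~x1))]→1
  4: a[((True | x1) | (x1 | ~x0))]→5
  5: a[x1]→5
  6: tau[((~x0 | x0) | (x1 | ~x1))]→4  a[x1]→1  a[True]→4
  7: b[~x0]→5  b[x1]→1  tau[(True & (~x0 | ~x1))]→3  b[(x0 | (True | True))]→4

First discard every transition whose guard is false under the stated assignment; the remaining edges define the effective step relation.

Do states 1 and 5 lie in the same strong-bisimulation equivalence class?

Answer: BISIMILAR

Working:
Bisimulation quotient by refinement:
  P[0] = {{0,1,2,3,4,5,6,7}}
  P[1] = {{0,7},{1,5},{2,4},{3},{6}}
  P[2] = {{0},{1,5},{2,4},{3},{6},{7}}
Fixed point at round 3; 6 class(es).
[1]={1,5}  [5]={1,5}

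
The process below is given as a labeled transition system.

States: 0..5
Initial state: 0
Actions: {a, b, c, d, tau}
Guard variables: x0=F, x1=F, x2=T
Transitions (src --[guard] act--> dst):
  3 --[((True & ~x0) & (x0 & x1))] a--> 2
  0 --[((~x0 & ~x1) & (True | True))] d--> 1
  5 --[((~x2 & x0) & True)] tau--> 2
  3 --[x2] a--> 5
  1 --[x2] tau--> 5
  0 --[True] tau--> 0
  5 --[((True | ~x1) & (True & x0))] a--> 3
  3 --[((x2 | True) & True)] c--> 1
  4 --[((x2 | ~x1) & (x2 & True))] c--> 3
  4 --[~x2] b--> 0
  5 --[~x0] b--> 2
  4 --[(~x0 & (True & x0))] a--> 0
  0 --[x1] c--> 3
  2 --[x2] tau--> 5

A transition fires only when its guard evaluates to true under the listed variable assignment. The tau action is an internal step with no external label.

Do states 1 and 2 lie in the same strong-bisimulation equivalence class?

Bisimulation quotient by refinement:
  π0 = {{0,1,2,3,4,5}}
  π1 = {{0},{1,2},{3},{4},{5}}
stable after 2 split(s): 5 block(s)
[1]={1,2}  [2]={1,2}

Answer: BISIMILAR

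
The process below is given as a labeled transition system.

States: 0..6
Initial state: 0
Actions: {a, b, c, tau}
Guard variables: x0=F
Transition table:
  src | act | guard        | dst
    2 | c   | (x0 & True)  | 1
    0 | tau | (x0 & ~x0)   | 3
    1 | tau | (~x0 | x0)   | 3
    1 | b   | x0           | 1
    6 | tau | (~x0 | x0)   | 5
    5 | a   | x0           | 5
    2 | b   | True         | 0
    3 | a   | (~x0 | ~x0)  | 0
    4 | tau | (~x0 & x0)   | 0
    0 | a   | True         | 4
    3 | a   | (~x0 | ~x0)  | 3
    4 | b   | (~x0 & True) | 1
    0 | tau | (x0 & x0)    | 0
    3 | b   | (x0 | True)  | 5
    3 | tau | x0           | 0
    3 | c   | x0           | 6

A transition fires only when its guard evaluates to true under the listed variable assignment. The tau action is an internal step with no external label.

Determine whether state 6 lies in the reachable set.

After dropping false guards: 8 live edges.
L0 = {0}
L1 = {4}  cumulative {0,4}
L2 = {1}  cumulative {0,1,4}
L3 = {3}  cumulative {0,1,3,4}
L4 = {5}  cumulative {0,1,3,4,5}
R = {0,1,3,4,5}

Answer: UNREACHABLE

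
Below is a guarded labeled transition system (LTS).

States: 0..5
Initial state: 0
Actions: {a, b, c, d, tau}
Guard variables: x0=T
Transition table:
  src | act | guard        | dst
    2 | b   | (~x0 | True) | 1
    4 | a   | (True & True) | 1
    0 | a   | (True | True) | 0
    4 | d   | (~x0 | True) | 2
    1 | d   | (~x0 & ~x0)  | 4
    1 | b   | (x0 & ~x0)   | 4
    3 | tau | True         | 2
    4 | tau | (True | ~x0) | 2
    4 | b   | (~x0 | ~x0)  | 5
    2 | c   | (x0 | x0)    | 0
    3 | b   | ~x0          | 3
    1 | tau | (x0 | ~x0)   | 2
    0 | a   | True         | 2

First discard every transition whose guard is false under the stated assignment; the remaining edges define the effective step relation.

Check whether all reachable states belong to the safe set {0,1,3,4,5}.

Answer: INVARIANT VIOLATED at state 2

Working:
Safe = {0,1,3,4,5}
R = {0,1,2}
  0: ✓
  1: ✓
  2: outside
witness against invariant: a → 2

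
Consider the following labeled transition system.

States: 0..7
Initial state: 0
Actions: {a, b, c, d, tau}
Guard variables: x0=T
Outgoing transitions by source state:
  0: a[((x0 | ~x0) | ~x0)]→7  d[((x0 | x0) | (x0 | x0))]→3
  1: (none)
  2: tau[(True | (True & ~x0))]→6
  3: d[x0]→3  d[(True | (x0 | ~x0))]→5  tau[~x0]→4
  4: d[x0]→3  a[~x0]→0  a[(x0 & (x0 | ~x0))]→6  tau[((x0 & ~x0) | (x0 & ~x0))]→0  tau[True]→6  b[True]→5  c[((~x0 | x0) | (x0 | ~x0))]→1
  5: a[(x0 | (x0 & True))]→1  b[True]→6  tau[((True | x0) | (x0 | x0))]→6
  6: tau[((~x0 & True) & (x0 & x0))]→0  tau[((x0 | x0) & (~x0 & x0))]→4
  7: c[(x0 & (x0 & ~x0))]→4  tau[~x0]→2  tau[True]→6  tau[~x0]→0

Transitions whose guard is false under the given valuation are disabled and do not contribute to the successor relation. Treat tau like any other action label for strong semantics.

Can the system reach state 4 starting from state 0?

Answer: UNREACHABLE

Trace:
After dropping false guards: 14 live edges.
L0 = {0}
L1 = {3,7}  total {0,3,7}
L2 = {5,6}  total {0,3,5,6,7}
L3 = {1}  total {0,1,3,5,6,7}
Reachable = {0,1,3,5,6,7}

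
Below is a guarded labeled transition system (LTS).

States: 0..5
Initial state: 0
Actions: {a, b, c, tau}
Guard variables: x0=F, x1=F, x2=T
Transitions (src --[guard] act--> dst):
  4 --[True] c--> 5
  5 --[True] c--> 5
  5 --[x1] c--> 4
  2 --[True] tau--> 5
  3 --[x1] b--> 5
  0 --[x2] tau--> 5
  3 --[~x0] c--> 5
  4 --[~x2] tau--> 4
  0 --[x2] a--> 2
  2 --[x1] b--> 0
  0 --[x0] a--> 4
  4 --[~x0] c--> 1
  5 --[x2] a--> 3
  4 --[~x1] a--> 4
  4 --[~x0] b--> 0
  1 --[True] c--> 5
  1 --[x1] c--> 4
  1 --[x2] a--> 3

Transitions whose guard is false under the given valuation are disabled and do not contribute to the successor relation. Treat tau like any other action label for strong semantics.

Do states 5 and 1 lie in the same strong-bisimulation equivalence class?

Answer: BISIMILAR

Working:
Bisimulation quotient by refinement:
  π0 = {{0,1,2,3,4,5}}
  π1 = {{0},{1,5},{2},{3},{4}}
stable after 2 split(s): 5 block(s)
[5]={1,5}  [1]={1,5}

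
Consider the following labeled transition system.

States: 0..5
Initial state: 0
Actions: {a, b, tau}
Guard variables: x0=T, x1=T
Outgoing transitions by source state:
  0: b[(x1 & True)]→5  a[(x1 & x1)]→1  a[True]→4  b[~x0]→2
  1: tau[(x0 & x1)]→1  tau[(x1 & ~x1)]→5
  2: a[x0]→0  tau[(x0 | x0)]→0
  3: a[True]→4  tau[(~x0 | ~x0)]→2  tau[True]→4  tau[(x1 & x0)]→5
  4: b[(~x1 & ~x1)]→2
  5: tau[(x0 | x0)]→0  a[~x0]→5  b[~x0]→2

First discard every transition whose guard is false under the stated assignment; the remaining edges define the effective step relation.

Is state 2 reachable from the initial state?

Answer: UNREACHABLE

Trace:
After dropping false guards: 10 live edges.
depth 0: {0}
depth 1: {1,4,5}  total {0,1,4,5}
Reach set: {0,1,4,5}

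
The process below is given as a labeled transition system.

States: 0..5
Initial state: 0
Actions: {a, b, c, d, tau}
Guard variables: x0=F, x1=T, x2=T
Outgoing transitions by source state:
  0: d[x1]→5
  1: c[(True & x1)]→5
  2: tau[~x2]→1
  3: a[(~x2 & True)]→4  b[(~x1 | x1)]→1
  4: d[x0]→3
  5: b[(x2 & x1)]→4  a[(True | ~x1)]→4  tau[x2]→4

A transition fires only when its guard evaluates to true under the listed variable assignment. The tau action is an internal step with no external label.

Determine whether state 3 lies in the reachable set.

Answer: UNREACHABLE

Working:
Guard filter leaves 6 enabled edge(s).
L0 = {0}
L1 = {5}  now seen {0,5}
L2 = {4}  now seen {0,4,5}
R = {0,4,5}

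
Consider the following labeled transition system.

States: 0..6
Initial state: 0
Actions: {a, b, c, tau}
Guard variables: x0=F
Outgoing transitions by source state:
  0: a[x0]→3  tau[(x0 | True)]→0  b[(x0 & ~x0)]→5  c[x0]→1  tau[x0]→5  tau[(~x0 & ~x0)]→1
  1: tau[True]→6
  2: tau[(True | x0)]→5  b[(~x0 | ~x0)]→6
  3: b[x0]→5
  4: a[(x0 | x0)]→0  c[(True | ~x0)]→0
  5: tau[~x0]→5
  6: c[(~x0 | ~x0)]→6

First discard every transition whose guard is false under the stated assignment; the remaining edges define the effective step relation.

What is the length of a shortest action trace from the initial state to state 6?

Breadth-first toward 6:
  Layer 0: {0}
  Layer 1: {1}
  Layer 2: {6}
first hit 6 at d=2 via tau·tau

Answer: 2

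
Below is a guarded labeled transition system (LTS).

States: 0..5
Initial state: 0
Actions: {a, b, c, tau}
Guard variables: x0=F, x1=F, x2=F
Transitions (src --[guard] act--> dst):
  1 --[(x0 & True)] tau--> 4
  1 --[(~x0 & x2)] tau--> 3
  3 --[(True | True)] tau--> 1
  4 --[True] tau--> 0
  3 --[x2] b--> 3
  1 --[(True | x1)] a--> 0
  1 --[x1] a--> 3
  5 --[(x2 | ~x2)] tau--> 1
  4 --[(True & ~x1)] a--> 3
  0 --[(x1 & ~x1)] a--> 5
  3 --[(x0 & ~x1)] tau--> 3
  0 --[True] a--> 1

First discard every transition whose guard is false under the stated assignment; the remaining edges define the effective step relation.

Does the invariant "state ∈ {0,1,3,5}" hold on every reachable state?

Answer: INVARIANT HOLDS

Trace:
Safe = {0,1,3,5}
Reachable = {0,1}
  0: ok
  1: ok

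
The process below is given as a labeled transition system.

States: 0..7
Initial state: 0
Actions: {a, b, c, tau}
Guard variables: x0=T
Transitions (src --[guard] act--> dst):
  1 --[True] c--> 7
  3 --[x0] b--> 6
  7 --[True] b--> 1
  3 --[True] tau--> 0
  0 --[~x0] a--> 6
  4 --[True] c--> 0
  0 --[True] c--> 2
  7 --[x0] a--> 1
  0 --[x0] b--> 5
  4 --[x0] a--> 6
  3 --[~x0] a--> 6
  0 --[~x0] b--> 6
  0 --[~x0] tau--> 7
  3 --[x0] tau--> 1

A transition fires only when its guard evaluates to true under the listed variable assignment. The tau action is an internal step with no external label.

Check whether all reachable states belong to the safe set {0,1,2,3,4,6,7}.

Answer: INVARIANT VIOLATED at state 5

Trace:
Allowed set {0,1,2,3,4,6,7}
R = {0,2,5}
  0: ok
  2: ok
  5: VIOLATES
counterexample path to 5: b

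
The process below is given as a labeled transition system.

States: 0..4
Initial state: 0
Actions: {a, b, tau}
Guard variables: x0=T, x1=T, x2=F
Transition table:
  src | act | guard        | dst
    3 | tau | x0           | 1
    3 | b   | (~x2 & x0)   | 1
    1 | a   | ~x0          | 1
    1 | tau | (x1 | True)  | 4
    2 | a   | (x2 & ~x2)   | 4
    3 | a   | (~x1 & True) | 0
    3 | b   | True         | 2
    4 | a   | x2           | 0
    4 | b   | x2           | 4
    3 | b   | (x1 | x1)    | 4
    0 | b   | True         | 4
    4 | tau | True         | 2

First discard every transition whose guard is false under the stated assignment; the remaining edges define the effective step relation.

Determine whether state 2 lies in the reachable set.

Answer: REACHABLE

Analysis:
Guard filter leaves 7 enabled edge(s).
L0 = {0}
L1 = {4}  cumulative {0,4}
L2 = {2}  cumulative {0,2,4}
R = {0,2,4}
Path to 2: b·tau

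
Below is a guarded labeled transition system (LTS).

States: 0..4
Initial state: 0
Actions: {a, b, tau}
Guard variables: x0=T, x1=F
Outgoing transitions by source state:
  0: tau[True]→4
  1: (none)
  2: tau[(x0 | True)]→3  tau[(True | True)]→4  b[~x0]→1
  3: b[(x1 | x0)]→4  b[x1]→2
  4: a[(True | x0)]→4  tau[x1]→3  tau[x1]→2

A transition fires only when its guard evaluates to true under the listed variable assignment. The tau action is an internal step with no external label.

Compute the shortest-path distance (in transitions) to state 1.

Answer: UNREACHABLE

Analysis:
Breadth-first toward 1:
  depth 0: {0}
  depth 1: {4}
1 never appears.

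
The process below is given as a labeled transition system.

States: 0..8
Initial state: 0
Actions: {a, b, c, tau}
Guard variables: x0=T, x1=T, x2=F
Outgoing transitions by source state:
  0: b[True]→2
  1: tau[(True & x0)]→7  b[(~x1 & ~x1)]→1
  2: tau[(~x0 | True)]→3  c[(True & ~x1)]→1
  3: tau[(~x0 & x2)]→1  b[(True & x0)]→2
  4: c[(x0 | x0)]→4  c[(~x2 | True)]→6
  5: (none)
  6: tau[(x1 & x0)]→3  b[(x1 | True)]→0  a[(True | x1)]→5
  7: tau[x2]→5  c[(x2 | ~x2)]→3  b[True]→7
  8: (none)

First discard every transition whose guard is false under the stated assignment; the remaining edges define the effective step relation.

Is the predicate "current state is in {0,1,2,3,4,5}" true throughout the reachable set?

Answer: INVARIANT HOLDS

Analysis:
Allowed set {0,1,2,3,4,5}
Reachable = {0,2,3}
  0: ✓
  2: ✓
  3: ✓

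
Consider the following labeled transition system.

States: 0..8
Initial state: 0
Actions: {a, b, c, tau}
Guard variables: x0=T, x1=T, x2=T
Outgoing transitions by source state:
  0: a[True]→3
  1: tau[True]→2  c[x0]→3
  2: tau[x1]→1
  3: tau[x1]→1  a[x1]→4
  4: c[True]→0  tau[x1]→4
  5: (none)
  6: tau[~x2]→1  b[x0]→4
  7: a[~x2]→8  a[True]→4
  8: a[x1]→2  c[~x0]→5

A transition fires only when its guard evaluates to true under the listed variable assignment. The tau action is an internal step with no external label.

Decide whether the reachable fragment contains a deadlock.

R = {0,1,2,3,4}
  0: a→3  [deg 1]
  1: c→3  tau→2  [deg 2]
  2: tau→1  [deg 1]
  3: a→4  tau→1  [deg 2]
  4: c→0  tau→4  [deg 2]

Answer: DEADLOCK-FREE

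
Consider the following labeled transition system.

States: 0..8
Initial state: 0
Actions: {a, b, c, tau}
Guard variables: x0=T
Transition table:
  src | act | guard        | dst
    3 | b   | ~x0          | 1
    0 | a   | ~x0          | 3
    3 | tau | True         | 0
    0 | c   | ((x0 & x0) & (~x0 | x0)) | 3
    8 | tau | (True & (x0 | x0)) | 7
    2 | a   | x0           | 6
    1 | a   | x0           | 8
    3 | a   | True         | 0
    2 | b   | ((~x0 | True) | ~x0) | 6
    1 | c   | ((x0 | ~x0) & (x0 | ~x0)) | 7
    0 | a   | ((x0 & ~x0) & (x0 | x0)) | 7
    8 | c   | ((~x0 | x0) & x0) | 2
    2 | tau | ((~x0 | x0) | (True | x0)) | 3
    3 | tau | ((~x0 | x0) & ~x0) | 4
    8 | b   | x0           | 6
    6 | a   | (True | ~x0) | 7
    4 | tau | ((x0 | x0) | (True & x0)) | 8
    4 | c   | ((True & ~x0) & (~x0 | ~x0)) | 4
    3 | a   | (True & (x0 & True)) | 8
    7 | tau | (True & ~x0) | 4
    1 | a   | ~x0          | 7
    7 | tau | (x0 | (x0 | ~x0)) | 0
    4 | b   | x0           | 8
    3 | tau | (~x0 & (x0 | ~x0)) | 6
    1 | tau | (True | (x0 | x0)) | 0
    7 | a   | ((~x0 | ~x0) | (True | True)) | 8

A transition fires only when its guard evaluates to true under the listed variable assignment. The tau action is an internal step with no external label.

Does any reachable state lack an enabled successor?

R = {0,2,3,6,7,8}
  0: c→3  [deg 1]
  2: a→6  b→6  tau→3  [deg 3]
  3: a→0  a→8  tau→0  [deg 3]
  6: a→7  [deg 1]
  7: a→8  tau→0  [deg 2]
  8: b→6  c→2  tau→7  [deg 3]

Answer: DEADLOCK-FREE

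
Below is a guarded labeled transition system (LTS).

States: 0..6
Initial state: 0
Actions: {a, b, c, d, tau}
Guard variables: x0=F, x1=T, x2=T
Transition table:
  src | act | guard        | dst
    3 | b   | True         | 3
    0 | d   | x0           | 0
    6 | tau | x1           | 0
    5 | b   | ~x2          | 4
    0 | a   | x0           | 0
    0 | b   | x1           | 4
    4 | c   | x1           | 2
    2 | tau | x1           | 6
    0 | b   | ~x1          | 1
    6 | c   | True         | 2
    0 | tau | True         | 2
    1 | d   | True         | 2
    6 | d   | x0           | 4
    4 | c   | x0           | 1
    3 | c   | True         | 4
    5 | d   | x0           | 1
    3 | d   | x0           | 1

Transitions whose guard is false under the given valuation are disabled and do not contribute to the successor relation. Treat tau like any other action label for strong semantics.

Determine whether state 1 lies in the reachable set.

Answer: UNREACHABLE

Working:
After dropping false guards: 9 live edges.
Layer 0: {0}
Layer 1: {2,4}  cumulative {0,2,4}
Layer 2: {6}  cumulative {0,2,4,6}
Reachable = {0,2,4,6}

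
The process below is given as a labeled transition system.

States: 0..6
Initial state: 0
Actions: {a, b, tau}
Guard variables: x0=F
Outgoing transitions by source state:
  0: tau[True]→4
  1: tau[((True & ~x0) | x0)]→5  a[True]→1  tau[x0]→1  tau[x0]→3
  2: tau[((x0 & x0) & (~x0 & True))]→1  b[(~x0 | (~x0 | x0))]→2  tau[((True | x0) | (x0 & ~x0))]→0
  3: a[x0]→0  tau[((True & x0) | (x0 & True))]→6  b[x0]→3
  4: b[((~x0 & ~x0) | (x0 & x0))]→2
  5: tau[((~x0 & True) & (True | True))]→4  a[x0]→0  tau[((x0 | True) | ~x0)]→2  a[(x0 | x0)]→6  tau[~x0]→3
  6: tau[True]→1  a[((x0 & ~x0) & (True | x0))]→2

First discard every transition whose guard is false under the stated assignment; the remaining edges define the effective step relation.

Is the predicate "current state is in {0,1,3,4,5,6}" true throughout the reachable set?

Answer: INVARIANT VIOLATED at state 2

Working:
Inv-set: {0,1,3,4,5,6}
R = {0,2,4}
  0: ✓
  2: outside
  4: ✓
reach 2 via tau·b — violates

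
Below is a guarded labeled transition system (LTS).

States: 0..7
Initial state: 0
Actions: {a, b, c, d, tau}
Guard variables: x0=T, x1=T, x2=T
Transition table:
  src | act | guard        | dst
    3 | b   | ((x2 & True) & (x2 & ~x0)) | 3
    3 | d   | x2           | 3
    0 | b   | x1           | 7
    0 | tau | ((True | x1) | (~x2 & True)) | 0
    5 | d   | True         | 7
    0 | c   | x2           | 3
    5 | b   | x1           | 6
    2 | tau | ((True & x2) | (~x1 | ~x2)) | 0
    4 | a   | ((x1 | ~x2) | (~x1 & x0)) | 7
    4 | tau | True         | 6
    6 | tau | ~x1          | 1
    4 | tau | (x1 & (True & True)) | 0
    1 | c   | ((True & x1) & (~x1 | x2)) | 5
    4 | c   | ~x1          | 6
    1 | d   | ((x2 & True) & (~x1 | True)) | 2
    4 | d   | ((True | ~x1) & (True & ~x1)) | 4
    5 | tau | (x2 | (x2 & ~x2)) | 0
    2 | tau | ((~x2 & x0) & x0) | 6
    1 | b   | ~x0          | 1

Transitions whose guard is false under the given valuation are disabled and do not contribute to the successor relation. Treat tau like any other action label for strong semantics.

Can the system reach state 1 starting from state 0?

Answer: UNREACHABLE

Working:
Guard filter leaves 13 enabled edge(s).
depth 0: {0}
depth 1: {3,7}  now seen {0,3,7}
R = {0,3,7}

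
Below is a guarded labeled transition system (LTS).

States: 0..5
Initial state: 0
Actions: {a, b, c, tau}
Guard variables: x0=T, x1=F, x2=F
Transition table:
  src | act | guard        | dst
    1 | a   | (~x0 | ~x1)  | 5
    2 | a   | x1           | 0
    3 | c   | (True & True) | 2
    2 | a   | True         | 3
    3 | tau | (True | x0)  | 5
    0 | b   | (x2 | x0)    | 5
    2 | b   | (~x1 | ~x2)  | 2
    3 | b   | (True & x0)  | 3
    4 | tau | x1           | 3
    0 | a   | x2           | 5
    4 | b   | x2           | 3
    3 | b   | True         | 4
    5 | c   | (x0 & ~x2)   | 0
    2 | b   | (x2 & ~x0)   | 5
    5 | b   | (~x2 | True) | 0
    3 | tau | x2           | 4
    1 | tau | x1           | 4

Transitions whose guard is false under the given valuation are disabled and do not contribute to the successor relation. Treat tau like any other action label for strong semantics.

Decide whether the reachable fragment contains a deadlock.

R = {0,5}
  0: b→5  [1 exit(s)]
  5: b→0  c→0  [2 exit(s)]

Answer: DEADLOCK-FREE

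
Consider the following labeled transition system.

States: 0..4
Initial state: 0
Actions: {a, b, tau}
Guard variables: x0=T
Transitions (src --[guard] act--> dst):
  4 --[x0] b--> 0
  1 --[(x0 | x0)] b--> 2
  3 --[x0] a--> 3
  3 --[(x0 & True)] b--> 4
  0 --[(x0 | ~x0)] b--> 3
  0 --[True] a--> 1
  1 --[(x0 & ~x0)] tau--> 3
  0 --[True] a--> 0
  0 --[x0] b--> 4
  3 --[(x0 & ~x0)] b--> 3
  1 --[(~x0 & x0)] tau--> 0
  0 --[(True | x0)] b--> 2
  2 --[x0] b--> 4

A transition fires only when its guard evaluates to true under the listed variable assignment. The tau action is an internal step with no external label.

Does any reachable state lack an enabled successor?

Answer: DEADLOCK-FREE

Trace:
R = {0,1,2,3,4}
  0: a→0  a→1  b→2  b→3  b→4  [5 out]
  1: b→2  [1 out]
  2: b→4  [1 out]
  3: a→3  b→4  [2 out]
  4: b→0  [1 out]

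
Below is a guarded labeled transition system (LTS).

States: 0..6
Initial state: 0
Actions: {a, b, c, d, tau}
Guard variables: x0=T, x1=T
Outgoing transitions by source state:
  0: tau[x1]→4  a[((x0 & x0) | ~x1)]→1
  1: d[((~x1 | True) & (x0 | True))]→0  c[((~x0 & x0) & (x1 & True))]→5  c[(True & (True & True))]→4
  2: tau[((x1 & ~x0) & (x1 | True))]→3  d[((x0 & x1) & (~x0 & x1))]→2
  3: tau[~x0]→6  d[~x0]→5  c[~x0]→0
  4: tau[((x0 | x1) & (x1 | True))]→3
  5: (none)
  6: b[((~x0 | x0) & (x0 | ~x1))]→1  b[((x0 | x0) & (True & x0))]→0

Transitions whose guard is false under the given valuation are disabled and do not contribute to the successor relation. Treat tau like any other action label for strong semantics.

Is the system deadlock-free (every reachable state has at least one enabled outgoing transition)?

Answer: DEADLOCK at state 3

Working:
Reachable = {0,1,3,4}
  0: a→1  tau→4  [deg 2]
  1: c→4  d→0  [deg 2]
  3: ∅  [no exit]
  4: tau→3  [deg 1]
trace reaching 3: tau·tau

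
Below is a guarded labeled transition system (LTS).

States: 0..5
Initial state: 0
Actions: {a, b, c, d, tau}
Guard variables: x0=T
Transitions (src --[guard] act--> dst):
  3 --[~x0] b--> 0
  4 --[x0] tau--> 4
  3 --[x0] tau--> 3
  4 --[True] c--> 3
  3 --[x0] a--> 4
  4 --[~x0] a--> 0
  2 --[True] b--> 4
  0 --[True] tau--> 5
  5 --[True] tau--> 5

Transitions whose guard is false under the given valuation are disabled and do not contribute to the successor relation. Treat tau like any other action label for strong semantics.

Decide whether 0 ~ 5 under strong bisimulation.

Compute ~ classes (split until stable):
  π0 = {{0,1,2,3,4,5}}
  π1 = {{0,5},{1},{2},{3},{4}}
5 equivalence class(es) (converged in 2)
0∈{0,5}, 5∈{0,5}

Answer: BISIMILAR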